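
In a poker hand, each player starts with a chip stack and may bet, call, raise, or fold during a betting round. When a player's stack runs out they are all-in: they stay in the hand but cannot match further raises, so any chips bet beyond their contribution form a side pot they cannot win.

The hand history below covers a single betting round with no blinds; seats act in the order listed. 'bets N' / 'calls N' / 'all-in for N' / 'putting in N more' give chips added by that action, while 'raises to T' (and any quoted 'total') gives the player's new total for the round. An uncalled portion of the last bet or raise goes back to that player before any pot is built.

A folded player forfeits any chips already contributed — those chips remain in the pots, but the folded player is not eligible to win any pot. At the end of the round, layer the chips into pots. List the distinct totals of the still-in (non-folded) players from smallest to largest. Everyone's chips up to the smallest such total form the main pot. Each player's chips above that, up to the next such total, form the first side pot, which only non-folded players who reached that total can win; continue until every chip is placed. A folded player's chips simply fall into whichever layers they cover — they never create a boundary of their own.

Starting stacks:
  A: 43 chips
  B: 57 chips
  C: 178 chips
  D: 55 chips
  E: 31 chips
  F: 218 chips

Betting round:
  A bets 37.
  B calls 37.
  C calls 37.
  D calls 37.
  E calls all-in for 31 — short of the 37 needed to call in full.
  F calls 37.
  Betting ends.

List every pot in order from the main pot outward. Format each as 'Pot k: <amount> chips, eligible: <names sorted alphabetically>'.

Pot 1: 186 chips, eligible: A, B, C, D, E, F
Pot 2: 30 chips, eligible: A, B, C, D, F

Derivation:
Contributions: A=37, B=37, C=37, D=37, E=31, F=37
Pot levels (distinct totals of non-folded players): 31, 37
Layer 1-31: 31 each from A, B, C, D, E, F = 31*6 = 186 chips; eligible A, B, C, D, E, F
Layer 32-37: 6 each from A, B, C, D, F = 6*5 = 30 chips; eligible A, B, C, D, F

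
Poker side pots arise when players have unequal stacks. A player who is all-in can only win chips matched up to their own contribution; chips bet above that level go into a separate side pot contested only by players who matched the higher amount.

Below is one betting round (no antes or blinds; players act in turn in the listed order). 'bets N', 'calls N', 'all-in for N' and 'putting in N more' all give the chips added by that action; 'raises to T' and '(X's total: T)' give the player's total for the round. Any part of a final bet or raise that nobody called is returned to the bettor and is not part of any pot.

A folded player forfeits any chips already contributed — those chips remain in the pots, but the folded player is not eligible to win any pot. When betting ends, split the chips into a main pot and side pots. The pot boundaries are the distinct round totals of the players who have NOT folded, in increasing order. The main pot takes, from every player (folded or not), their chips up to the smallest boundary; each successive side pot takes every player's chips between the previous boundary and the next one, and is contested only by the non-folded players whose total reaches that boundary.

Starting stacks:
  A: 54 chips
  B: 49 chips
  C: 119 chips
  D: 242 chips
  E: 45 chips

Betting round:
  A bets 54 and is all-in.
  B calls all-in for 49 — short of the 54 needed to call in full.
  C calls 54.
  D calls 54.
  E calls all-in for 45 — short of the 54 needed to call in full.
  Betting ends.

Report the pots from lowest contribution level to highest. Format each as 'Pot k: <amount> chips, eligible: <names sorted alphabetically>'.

Contributions: A=54, B=49, C=54, D=54, E=45
Pot levels (distinct totals of non-folded players): 45, 49, 54
Layer 1-45: 45 each from A, B, C, D, E = 45*5 = 225 chips; eligible A, B, C, D, E
Layer 46-49: 4 each from A, B, C, D = 4*4 = 16 chips; eligible A, B, C, D
Layer 50-54: 5 each from A, C, D = 5*3 = 15 chips; eligible A, C, D

Pot 1: 225 chips, eligible: A, B, C, D, E
Pot 2: 16 chips, eligible: A, B, C, D
Pot 3: 15 chips, eligible: A, C, D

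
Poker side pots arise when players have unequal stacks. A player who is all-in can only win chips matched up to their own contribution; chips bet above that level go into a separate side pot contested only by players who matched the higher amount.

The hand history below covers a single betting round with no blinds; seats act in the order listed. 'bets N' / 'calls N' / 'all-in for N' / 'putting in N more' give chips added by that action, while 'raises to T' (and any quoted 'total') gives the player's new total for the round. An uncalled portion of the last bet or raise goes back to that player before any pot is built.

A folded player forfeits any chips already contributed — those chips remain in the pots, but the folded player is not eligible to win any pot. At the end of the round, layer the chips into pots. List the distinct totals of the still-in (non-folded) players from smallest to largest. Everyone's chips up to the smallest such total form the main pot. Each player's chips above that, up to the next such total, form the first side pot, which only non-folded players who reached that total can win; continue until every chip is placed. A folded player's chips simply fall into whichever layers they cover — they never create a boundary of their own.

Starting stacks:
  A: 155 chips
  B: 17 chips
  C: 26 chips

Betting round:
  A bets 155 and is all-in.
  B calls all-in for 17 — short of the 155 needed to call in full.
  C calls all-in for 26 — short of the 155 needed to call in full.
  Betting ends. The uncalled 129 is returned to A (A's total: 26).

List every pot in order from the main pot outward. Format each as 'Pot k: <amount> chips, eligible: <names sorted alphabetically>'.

Contributions (after 129 returned to A): A=26, B=17, C=26
Pot levels (distinct totals of non-folded players): 17, 26
Layer 1-17: 17 each from A, B, C = 17*3 = 51 chips; eligible A, B, C
Layer 18-26: 9 each from A, C = 9*2 = 18 chips; eligible A, C

Pot 1: 51 chips, eligible: A, B, C
Pot 2: 18 chips, eligible: A, C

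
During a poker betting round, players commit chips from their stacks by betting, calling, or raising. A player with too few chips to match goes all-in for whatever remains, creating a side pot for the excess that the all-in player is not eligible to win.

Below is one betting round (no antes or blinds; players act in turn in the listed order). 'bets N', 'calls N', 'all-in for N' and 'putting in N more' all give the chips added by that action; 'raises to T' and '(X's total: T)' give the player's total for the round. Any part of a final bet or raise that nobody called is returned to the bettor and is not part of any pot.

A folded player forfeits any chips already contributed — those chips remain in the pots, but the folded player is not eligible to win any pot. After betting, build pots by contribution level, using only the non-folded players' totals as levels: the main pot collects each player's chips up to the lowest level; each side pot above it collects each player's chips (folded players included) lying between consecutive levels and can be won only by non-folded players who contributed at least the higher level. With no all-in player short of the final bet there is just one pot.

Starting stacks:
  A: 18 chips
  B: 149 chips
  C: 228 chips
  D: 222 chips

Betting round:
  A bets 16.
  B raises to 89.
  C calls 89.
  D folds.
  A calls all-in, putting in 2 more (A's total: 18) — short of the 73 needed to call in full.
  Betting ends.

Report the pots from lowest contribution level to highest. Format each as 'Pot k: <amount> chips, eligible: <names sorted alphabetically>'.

Pot 1: 54 chips, eligible: A, B, C
Pot 2: 142 chips, eligible: B, C

Derivation:
Contributions: A=18, B=89, C=89
Folded: D
Pot levels (distinct totals of non-folded players): 18, 89
Layer 1-18: 18 each from A, B, C = 18*3 = 54 chips; eligible A, B, C
Layer 19-89: 71 each from B, C = 71*2 = 142 chips; eligible B, C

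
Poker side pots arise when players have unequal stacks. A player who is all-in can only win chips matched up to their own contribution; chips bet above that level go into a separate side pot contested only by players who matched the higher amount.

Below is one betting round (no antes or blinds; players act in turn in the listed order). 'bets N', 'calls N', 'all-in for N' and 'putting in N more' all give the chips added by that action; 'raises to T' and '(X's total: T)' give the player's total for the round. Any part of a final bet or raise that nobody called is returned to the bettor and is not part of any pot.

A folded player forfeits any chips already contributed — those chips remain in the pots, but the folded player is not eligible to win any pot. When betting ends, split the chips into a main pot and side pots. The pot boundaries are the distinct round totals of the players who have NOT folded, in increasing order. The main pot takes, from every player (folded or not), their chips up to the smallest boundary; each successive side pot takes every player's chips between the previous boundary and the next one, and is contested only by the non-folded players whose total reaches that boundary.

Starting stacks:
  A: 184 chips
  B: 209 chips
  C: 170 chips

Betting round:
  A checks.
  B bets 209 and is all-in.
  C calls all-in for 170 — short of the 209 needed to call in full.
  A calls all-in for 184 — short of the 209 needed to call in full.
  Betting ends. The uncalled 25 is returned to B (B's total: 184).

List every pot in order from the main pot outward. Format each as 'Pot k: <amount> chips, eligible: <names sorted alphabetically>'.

Pot 1: 510 chips, eligible: A, B, C
Pot 2: 28 chips, eligible: A, B

Derivation:
Contributions (after 25 returned to B): A=184, B=184, C=170
Pot levels (distinct totals of non-folded players): 170, 184
Layer 1-170: 170 each from A, B, C = 170*3 = 510 chips; eligible A, B, C
Layer 171-184: 14 each from A, B = 14*2 = 28 chips; eligible A, B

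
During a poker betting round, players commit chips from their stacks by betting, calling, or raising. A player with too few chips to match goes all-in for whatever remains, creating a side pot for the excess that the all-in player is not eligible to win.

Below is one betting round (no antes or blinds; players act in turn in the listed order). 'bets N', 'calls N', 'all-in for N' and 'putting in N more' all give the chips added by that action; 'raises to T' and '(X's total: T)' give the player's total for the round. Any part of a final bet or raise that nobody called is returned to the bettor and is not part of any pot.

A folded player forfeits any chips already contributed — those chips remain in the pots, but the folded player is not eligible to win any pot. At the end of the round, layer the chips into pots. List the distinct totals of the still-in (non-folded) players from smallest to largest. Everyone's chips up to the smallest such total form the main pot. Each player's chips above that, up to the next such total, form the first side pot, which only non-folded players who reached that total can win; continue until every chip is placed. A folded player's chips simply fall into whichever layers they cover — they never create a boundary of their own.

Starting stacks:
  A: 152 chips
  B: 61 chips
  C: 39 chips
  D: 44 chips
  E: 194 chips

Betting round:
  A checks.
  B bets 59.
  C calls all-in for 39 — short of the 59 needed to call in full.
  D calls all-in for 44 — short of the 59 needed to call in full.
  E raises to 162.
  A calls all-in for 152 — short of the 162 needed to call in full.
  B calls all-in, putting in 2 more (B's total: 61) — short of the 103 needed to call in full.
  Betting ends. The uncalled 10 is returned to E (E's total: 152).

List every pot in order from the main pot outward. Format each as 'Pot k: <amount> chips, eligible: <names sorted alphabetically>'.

Contributions (after 10 returned to E): A=152, B=61, C=39, D=44, E=152
Pot levels (distinct totals of non-folded players): 39, 44, 61, 152
Layer 1-39: 39 each from A, B, C, D, E = 39*5 = 195 chips; eligible A, B, C, D, E
Layer 40-44: 5 each from A, B, D, E = 5*4 = 20 chips; eligible A, B, D, E
Layer 45-61: 17 each from A, B, E = 17*3 = 51 chips; eligible A, B, E
Layer 62-152: 91 each from A, E = 91*2 = 182 chips; eligible A, E

Pot 1: 195 chips, eligible: A, B, C, D, E
Pot 2: 20 chips, eligible: A, B, D, E
Pot 3: 51 chips, eligible: A, B, E
Pot 4: 182 chips, eligible: A, E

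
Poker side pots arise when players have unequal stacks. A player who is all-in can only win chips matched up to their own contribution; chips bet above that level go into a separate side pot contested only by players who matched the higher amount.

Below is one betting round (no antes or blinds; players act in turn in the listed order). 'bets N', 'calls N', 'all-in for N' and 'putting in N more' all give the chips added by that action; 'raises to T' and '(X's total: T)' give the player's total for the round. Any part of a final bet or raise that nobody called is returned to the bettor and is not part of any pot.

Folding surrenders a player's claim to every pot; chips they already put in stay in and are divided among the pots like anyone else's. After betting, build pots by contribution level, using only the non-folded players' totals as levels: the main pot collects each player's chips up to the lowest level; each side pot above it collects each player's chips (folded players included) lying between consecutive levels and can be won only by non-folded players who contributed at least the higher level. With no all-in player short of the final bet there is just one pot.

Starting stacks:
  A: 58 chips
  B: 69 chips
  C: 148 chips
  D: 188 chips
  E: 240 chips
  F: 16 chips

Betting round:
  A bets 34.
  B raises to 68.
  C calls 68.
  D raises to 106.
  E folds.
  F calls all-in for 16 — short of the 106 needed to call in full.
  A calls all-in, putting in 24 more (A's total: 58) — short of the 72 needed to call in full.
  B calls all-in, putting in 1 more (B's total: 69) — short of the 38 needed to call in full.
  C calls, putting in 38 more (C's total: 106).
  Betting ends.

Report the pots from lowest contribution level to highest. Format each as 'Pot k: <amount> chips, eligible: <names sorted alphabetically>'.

Pot 1: 80 chips, eligible: A, B, C, D, F
Pot 2: 168 chips, eligible: A, B, C, D
Pot 3: 33 chips, eligible: B, C, D
Pot 4: 74 chips, eligible: C, D

Derivation:
Contributions: A=58, B=69, C=106, D=106, F=16
Folded: E
Pot levels (distinct totals of non-folded players): 16, 58, 69, 106
Layer 1-16: 16 each from A, B, C, D, F = 16*5 = 80 chips; eligible A, B, C, D, F
Layer 17-58: 42 each from A, B, C, D = 42*4 = 168 chips; eligible A, B, C, D
Layer 59-69: 11 each from B, C, D = 11*3 = 33 chips; eligible B, C, D
Layer 70-106: 37 each from C, D = 37*2 = 74 chips; eligible C, D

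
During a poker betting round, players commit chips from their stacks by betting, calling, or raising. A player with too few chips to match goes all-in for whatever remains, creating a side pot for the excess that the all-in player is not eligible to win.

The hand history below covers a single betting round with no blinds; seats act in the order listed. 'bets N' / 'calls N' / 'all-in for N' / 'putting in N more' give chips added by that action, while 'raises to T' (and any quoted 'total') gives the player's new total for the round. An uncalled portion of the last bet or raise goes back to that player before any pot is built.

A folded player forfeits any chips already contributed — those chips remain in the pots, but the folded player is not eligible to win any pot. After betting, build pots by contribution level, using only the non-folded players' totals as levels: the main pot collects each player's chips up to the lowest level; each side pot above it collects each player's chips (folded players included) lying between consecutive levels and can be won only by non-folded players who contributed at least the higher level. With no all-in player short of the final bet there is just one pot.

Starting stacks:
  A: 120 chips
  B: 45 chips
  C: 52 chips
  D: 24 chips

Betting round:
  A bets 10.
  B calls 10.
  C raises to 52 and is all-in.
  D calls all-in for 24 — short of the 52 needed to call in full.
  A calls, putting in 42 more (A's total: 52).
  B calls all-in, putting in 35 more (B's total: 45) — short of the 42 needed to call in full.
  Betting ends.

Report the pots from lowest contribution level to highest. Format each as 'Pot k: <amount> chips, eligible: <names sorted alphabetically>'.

Contributions: A=52, B=45, C=52, D=24
Pot levels (distinct totals of non-folded players): 24, 45, 52
Layer 1-24: 24 each from A, B, C, D = 24*4 = 96 chips; eligible A, B, C, D
Layer 25-45: 21 each from A, B, C = 21*3 = 63 chips; eligible A, B, C
Layer 46-52: 7 each from A, C = 7*2 = 14 chips; eligible A, C

Pot 1: 96 chips, eligible: A, B, C, D
Pot 2: 63 chips, eligible: A, B, C
Pot 3: 14 chips, eligible: A, C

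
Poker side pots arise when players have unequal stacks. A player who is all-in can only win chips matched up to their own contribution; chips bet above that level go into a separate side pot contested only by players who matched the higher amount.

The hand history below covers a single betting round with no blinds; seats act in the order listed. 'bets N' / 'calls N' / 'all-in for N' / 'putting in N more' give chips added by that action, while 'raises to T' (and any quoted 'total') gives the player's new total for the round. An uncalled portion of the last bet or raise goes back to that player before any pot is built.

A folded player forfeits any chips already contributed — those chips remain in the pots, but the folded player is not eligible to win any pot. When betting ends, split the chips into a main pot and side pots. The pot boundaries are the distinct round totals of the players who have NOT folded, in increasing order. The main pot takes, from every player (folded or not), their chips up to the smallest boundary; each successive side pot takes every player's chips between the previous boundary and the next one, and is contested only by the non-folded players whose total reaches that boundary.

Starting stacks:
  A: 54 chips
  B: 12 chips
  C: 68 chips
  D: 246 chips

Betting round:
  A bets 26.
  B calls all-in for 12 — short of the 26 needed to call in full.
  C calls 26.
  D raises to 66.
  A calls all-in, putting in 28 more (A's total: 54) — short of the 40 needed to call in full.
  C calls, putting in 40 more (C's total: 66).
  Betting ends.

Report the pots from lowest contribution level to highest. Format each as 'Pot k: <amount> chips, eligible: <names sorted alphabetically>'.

Contributions: A=54, B=12, C=66, D=66
Pot levels (distinct totals of non-folded players): 12, 54, 66
Layer 1-12: 12 each from A, B, C, D = 12*4 = 48 chips; eligible A, B, C, D
Layer 13-54: 42 each from A, C, D = 42*3 = 126 chips; eligible A, C, D
Layer 55-66: 12 each from C, D = 12*2 = 24 chips; eligible C, D

Pot 1: 48 chips, eligible: A, B, C, D
Pot 2: 126 chips, eligible: A, C, D
Pot 3: 24 chips, eligible: C, D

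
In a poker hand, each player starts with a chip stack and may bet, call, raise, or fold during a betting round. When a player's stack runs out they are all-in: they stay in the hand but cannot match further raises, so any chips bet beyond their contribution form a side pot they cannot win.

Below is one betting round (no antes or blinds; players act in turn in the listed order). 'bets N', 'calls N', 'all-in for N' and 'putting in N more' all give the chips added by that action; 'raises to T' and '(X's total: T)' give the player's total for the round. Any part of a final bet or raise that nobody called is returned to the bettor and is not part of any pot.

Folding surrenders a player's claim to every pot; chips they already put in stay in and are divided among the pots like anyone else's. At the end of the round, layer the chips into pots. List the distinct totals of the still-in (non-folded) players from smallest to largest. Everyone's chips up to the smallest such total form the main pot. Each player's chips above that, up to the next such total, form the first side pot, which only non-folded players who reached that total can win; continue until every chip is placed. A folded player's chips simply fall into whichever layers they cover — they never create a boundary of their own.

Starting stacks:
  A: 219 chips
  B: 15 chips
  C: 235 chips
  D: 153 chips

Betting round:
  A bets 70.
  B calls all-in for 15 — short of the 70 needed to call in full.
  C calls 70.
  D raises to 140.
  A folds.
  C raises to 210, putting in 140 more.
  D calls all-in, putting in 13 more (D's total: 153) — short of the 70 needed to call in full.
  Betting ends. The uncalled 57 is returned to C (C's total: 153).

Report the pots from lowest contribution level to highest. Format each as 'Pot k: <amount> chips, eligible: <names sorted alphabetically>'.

Contributions (after 57 returned to C): A=70, B=15, C=153, D=153
Folded: A
Pot levels (distinct totals of non-folded players): 15, 153
Layer 1-15: 15 each from A, B, C, D = 15*4 = 60 chips; eligible B, C, D
Layer 16-153: A 55 + C 138 + D 138 = 331 chips; eligible C, D

Pot 1: 60 chips, eligible: B, C, D
Pot 2: 331 chips, eligible: C, D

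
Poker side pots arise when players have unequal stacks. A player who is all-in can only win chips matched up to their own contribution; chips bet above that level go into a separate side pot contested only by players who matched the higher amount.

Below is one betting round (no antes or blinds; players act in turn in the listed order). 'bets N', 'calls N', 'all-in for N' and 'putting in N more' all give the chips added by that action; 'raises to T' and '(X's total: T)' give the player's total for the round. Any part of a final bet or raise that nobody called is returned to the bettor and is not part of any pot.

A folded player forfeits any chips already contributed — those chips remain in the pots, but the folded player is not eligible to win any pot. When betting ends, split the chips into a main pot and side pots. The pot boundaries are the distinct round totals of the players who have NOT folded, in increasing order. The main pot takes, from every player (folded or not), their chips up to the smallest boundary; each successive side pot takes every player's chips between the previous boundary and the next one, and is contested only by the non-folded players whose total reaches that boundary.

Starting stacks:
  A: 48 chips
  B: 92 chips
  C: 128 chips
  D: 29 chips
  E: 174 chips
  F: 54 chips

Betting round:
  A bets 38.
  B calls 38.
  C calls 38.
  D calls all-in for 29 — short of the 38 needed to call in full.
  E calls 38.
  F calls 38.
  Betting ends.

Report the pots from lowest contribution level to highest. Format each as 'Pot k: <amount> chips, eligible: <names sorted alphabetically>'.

Pot 1: 174 chips, eligible: A, B, C, D, E, F
Pot 2: 45 chips, eligible: A, B, C, E, F

Derivation:
Contributions: A=38, B=38, C=38, D=29, E=38, F=38
Pot levels (distinct totals of non-folded players): 29, 38
Layer 1-29: 29 each from A, B, C, D, E, F = 29*6 = 174 chips; eligible A, B, C, D, E, F
Layer 30-38: 9 each from A, B, C, E, F = 9*5 = 45 chips; eligible A, B, C, E, F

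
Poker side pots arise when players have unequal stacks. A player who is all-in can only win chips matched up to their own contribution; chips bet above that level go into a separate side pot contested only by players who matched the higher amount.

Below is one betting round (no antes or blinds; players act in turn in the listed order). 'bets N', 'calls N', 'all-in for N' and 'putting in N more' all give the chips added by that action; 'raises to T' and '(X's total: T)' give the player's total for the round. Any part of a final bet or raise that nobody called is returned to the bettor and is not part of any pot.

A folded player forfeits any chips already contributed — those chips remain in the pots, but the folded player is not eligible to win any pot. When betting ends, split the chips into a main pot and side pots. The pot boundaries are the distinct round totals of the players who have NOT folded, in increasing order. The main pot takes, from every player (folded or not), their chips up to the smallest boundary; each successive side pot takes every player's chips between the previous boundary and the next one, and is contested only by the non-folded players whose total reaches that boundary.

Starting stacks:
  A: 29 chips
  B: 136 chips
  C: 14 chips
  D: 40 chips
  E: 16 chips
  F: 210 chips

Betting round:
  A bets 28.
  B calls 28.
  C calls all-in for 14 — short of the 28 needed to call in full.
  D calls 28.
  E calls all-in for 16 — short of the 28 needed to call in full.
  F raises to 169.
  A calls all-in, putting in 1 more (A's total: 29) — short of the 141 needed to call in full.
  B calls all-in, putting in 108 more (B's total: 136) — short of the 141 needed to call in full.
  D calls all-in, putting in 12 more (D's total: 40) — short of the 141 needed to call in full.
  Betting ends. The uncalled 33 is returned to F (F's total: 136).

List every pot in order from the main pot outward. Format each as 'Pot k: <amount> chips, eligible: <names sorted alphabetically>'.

Pot 1: 84 chips, eligible: A, B, C, D, E, F
Pot 2: 10 chips, eligible: A, B, D, E, F
Pot 3: 52 chips, eligible: A, B, D, F
Pot 4: 33 chips, eligible: B, D, F
Pot 5: 192 chips, eligible: B, F

Derivation:
Contributions (after 33 returned to F): A=29, B=136, C=14, D=40, E=16, F=136
Pot levels (distinct totals of non-folded players): 14, 16, 29, 40, 136
Layer 1-14: 14 each from A, B, C, D, E, F = 14*6 = 84 chips; eligible A, B, C, D, E, F
Layer 15-16: 2 each from A, B, D, E, F = 2*5 = 10 chips; eligible A, B, D, E, F
Layer 17-29: 13 each from A, B, D, F = 13*4 = 52 chips; eligible A, B, D, F
Layer 30-40: 11 each from B, D, F = 11*3 = 33 chips; eligible B, D, F
Layer 41-136: 96 each from B, F = 96*2 = 192 chips; eligible B, F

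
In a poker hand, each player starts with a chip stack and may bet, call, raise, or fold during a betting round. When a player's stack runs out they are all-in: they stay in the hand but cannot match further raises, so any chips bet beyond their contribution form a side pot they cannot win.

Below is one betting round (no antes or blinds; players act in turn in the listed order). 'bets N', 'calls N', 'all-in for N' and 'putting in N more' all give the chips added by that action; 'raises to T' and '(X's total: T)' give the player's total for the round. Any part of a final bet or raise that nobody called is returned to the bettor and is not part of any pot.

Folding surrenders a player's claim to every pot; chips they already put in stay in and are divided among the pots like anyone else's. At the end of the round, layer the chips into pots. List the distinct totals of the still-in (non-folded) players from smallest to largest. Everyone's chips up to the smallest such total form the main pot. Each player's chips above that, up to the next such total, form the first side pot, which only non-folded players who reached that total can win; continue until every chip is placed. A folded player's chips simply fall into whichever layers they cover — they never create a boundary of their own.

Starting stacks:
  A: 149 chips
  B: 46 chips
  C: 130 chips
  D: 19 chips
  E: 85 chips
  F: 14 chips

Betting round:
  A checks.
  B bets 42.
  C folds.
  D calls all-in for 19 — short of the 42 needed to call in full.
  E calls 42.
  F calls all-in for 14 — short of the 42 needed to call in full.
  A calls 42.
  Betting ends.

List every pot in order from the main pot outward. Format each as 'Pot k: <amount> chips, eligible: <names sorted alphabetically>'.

Contributions: A=42, B=42, D=19, E=42, F=14
Folded: C
Pot levels (distinct totals of non-folded players): 14, 19, 42
Layer 1-14: 14 each from A, B, D, E, F = 14*5 = 70 chips; eligible A, B, D, E, F
Layer 15-19: 5 each from A, B, D, E = 5*4 = 20 chips; eligible A, B, D, E
Layer 20-42: 23 each from A, B, E = 23*3 = 69 chips; eligible A, B, E

Pot 1: 70 chips, eligible: A, B, D, E, F
Pot 2: 20 chips, eligible: A, B, D, E
Pot 3: 69 chips, eligible: A, B, E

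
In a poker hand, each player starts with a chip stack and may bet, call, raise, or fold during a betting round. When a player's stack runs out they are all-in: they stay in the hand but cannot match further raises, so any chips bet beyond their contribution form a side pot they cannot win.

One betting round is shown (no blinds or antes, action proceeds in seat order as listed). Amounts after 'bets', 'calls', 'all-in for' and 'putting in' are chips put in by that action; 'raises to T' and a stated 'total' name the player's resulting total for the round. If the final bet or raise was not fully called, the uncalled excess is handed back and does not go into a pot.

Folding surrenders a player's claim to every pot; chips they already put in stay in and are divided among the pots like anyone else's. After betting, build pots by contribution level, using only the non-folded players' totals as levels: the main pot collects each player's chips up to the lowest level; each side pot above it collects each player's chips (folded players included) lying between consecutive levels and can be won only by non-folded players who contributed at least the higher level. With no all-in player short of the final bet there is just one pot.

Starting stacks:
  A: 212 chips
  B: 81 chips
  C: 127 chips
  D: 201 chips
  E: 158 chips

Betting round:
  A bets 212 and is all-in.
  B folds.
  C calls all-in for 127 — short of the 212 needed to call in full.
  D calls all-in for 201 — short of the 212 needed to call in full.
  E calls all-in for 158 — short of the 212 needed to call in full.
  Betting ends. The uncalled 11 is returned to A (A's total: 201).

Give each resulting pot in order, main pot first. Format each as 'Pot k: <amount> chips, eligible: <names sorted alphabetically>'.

Pot 1: 508 chips, eligible: A, C, D, E
Pot 2: 93 chips, eligible: A, D, E
Pot 3: 86 chips, eligible: A, D

Derivation:
Contributions (after 11 returned to A): A=201, C=127, D=201, E=158
Folded: B
Pot levels (distinct totals of non-folded players): 127, 158, 201
Layer 1-127: 127 each from A, C, D, E = 127*4 = 508 chips; eligible A, C, D, E
Layer 128-158: 31 each from A, D, E = 31*3 = 93 chips; eligible A, D, E
Layer 159-201: 43 each from A, D = 43*2 = 86 chips; eligible A, D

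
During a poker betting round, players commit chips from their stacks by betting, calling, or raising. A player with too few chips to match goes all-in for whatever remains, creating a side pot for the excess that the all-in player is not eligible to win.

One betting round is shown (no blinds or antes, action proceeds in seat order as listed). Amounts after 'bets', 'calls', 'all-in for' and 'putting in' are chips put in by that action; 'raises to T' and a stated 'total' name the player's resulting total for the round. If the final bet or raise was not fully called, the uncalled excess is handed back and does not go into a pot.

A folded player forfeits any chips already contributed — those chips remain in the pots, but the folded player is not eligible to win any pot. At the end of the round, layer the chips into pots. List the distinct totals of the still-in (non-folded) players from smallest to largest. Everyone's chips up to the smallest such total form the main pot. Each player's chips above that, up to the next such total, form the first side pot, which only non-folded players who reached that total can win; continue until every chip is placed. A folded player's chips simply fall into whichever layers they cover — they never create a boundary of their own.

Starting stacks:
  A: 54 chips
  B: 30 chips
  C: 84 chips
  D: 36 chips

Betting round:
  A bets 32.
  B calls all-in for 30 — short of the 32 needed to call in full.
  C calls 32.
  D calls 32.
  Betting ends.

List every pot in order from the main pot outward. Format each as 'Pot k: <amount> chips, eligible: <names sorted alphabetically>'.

Contributions: A=32, B=30, C=32, D=32
Pot levels (distinct totals of non-folded players): 30, 32
Layer 1-30: 30 each from A, B, C, D = 30*4 = 120 chips; eligible A, B, C, D
Layer 31-32: 2 each from A, C, D = 2*3 = 6 chips; eligible A, C, D

Pot 1: 120 chips, eligible: A, B, C, D
Pot 2: 6 chips, eligible: A, C, D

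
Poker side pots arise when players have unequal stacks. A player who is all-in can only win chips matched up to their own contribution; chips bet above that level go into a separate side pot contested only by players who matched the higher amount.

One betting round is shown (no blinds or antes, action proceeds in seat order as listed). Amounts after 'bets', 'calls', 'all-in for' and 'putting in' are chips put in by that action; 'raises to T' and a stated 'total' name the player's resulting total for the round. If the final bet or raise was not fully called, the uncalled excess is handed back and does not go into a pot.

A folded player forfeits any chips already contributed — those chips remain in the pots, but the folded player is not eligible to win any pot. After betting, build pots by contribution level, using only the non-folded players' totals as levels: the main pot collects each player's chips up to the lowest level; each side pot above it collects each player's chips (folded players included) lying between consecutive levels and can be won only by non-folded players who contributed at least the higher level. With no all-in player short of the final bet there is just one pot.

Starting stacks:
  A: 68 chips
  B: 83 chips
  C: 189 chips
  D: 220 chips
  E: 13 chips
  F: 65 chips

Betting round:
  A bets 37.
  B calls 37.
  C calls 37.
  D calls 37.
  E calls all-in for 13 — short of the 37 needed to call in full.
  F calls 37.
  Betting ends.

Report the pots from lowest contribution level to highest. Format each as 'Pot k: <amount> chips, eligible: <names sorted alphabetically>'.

Pot 1: 78 chips, eligible: A, B, C, D, E, F
Pot 2: 120 chips, eligible: A, B, C, D, F

Derivation:
Contributions: A=37, B=37, C=37, D=37, E=13, F=37
Pot levels (distinct totals of non-folded players): 13, 37
Layer 1-13: 13 each from A, B, C, D, E, F = 13*6 = 78 chips; eligible A, B, C, D, E, F
Layer 14-37: 24 each from A, B, C, D, F = 24*5 = 120 chips; eligible A, B, C, D, F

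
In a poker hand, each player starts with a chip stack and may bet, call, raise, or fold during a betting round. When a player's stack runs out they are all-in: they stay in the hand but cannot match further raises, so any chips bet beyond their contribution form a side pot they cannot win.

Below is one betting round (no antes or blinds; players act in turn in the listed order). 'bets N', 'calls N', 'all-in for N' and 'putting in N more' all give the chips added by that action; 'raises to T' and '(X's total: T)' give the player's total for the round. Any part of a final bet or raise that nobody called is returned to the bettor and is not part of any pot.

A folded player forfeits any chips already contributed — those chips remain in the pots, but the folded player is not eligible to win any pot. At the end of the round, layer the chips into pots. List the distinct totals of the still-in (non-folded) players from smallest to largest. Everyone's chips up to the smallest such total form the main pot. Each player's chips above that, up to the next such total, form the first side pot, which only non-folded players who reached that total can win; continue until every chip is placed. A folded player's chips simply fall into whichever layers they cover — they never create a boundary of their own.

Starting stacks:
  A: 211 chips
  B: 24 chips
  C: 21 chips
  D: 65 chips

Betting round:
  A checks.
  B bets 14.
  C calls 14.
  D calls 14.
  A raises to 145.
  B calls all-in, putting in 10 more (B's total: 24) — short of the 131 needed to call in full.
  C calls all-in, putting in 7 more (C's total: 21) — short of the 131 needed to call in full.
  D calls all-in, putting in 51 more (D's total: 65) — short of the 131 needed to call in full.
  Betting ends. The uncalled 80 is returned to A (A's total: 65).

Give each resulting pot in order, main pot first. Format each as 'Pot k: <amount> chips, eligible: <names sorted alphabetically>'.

Pot 1: 84 chips, eligible: A, B, C, D
Pot 2: 9 chips, eligible: A, B, D
Pot 3: 82 chips, eligible: A, D

Derivation:
Contributions (after 80 returned to A): A=65, B=24, C=21, D=65
Pot levels (distinct totals of non-folded players): 21, 24, 65
Layer 1-21: 21 each from A, B, C, D = 21*4 = 84 chips; eligible A, B, C, D
Layer 22-24: 3 each from A, B, D = 3*3 = 9 chips; eligible A, B, D
Layer 25-65: 41 each from A, D = 41*2 = 82 chips; eligible A, D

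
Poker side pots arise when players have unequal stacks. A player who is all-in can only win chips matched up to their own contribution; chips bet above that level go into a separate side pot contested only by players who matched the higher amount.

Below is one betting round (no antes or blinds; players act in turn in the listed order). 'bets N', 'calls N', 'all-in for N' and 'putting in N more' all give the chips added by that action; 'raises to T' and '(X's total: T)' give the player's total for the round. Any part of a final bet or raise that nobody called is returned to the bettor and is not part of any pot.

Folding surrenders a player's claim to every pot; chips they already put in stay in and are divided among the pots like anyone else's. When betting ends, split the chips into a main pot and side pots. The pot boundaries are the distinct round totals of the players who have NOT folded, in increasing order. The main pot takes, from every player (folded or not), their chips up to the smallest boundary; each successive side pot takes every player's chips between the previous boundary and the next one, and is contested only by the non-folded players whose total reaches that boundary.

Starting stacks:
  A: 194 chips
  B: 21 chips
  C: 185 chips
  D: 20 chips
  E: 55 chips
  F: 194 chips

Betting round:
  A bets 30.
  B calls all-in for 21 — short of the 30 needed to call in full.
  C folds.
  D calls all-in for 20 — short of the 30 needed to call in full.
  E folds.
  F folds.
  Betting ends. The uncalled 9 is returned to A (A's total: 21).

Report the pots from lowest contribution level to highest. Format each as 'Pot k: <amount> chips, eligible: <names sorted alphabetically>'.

Contributions (after 9 returned to A): A=21, B=21, D=20
Folded: C, E, F
Pot levels (distinct totals of non-folded players): 20, 21
Layer 1-20: 20 each from A, B, D = 20*3 = 60 chips; eligible A, B, D
Layer 21-21: 1 each from A, B = 1*2 = 2 chips; eligible A, B

Pot 1: 60 chips, eligible: A, B, D
Pot 2: 2 chips, eligible: A, B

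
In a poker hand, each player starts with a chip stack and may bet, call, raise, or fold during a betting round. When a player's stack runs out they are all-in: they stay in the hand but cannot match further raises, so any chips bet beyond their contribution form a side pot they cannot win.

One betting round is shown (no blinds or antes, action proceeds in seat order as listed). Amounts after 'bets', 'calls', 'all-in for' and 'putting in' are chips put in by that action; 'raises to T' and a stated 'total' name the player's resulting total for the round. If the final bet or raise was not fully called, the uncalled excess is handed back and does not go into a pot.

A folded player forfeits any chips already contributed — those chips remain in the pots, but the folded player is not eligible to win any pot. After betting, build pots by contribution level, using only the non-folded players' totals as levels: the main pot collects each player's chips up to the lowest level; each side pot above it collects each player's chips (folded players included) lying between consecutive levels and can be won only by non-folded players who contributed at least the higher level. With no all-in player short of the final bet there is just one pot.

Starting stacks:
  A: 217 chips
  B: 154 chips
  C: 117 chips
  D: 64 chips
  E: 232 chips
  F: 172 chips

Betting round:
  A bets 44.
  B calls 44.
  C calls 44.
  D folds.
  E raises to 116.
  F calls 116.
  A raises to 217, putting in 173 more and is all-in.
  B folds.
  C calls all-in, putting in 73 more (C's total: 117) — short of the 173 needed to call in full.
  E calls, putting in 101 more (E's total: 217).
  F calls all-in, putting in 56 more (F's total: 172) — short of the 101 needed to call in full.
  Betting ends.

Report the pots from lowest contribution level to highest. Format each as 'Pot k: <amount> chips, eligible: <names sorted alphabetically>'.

Pot 1: 512 chips, eligible: A, C, E, F
Pot 2: 165 chips, eligible: A, E, F
Pot 3: 90 chips, eligible: A, E

Derivation:
Contributions: A=217, B=44, C=117, E=217, F=172
Folded: B, D
Pot levels (distinct totals of non-folded players): 117, 172, 217
Layer 1-117: A 117 + B 44 + C 117 + E 117 + F 117 = 512 chips; eligible A, C, E, F
Layer 118-172: 55 each from A, E, F = 55*3 = 165 chips; eligible A, E, F
Layer 173-217: 45 each from A, E = 45*2 = 90 chips; eligible A, E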